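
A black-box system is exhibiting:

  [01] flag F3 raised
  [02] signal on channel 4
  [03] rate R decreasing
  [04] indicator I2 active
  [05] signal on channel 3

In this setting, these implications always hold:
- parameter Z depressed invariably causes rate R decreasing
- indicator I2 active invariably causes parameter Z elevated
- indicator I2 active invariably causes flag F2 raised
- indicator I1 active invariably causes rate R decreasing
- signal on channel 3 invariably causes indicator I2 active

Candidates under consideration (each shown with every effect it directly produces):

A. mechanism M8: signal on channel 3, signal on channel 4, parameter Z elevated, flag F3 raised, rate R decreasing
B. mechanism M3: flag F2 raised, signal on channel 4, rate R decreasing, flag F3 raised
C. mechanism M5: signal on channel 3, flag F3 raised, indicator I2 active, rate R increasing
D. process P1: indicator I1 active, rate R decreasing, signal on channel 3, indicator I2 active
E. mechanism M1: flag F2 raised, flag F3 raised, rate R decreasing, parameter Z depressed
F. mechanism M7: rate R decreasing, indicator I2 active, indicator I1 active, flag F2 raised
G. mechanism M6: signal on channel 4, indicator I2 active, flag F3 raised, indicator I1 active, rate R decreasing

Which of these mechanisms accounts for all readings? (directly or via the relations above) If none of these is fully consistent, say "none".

A

Checking each candidate against the observations:
(A) mechanism M8 — accounts for every observation (indicator I2 active by signal on channel 3 → indicator I2 active)
(B) mechanism M3 — flag F3 raised match; signal on channel 4 match; rate R decreasing match; indicator I2 active miss; signal on channel 3 miss
(C) mechanism M5 — flag F3 raised match; signal on channel 4 miss; rate R decreasing miss; indicator I2 active match; signal on channel 3 match
(D) process P1 — flag F3 raised miss; signal on channel 4 miss; rate R decreasing match; indicator I2 active match; signal on channel 3 match
(E) mechanism M1 — flag F3 raised match; signal on channel 4 miss; rate R decreasing match; indicator I2 active miss; signal on channel 3 miss
(F) mechanism M7 — does not account for flag F3 raised, signal on channel 4, signal on channel 3
(G) mechanism M6 — does not account for signal on channel 3
(A) alone accounts for all the evidence.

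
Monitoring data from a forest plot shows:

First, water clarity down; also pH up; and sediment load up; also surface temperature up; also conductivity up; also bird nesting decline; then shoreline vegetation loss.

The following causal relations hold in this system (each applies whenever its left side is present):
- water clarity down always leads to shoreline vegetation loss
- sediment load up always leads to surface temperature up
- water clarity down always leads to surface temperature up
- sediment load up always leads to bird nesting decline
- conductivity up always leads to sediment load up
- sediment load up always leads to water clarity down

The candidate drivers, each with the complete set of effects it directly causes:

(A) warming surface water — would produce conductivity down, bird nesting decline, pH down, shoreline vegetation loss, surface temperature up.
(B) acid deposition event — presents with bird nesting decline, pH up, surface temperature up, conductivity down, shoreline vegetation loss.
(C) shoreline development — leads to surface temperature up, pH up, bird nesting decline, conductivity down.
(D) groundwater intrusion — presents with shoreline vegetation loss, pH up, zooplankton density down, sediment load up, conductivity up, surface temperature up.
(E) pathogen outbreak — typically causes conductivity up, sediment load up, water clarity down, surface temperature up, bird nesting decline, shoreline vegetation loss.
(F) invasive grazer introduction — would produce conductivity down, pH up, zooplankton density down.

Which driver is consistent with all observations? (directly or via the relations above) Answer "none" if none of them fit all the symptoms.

D

For each candidate, compare predicted effects to what was observed:
(A) warming surface water — water clarity down miss; pH up miss; sediment load up miss; surface temperature up match; conductivity up miss; bird nesting decline match; shoreline vegetation loss match
(B) acid deposition event — water clarity down miss; pH up match; sediment load up miss; surface temperature up match; conductivity up miss; bird nesting decline match; shoreline vegetation loss match
(C) shoreline development — water clarity down miss; pH up match; sediment load up miss; surface temperature up match; conductivity up miss; bird nesting decline match; shoreline vegetation loss miss
(D) groundwater intrusion — water clarity down match (by sediment load up → water clarity down); pH up match; sediment load up match; surface temperature up match; conductivity up match; bird nesting decline match (by sediment load up → bird nesting decline); shoreline vegetation loss match
(E) pathogen outbreak — does not account for pH up
(F) invasive grazer introduction — water clarity down miss; pH up match; sediment load up miss; surface temperature up miss; conductivity up miss; bird nesting decline miss; shoreline vegetation loss miss
(D) alone accounts for all the evidence.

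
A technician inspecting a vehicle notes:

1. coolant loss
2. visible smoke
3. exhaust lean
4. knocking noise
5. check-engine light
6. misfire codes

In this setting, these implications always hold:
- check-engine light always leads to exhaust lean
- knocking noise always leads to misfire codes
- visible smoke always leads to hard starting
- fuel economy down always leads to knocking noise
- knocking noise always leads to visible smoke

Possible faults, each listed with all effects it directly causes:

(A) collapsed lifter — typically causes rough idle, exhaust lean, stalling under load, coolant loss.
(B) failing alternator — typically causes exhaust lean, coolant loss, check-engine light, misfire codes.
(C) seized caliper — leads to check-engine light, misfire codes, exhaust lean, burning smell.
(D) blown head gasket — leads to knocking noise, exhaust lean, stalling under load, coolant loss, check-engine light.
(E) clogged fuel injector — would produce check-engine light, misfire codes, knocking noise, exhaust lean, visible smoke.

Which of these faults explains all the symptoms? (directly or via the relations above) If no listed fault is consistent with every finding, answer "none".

Checking each candidate against the observations:
(A) collapsed lifter — does not account for visible smoke, knocking noise, check-engine light, misfire codes
(B) failing alternator — coolant loss +; visible smoke -; exhaust lean +; knocking noise -; check-engine light +; misfire codes +
(C) seized caliper — does not account for coolant loss, visible smoke, knocking noise
(D) blown head gasket — coolant loss +; visible smoke + (via knocking noise → visible smoke); exhaust lean +; knocking noise +; check-engine light +; misfire codes + (via knocking noise → misfire codes)
(E) clogged fuel injector — coolant loss -; visible smoke +; exhaust lean +; knocking noise +; check-engine light +; misfire codes +
Only (D) is consistent with every observation.

D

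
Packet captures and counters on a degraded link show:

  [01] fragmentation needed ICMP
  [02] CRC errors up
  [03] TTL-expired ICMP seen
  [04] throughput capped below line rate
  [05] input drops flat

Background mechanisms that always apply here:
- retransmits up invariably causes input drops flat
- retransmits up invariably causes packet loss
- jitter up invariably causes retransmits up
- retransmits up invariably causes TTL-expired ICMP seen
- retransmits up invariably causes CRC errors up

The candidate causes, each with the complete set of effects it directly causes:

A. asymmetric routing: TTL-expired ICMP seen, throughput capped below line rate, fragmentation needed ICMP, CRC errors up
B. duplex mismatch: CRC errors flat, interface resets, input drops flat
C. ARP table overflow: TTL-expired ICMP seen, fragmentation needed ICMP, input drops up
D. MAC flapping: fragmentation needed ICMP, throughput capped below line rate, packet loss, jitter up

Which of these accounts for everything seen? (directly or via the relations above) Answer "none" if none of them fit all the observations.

Per-candidate check:
(A) asymmetric routing — fragmentation needed ICMP match; CRC errors up match; TTL-expired ICMP seen match; throughput capped below line rate match; input drops flat miss
(B) duplex mismatch — fragmentation needed ICMP miss; CRC errors up miss; TTL-expired ICMP seen miss; throughput capped below line rate miss; input drops flat match
(C) ARP table overflow — fragmentation needed ICMP match; CRC errors up miss; TTL-expired ICMP seen match; throughput capped below line rate miss; input drops flat miss
(D) MAC flapping — fragmentation needed ICMP match; CRC errors up match (through jitter up → retransmits up → CRC errors up); TTL-expired ICMP seen match (through jitter up → retransmits up → TTL-expired ICMP seen); throughput capped below line rate match; input drops flat match (through jitter up → retransmits up → input drops flat)
(D) is the only candidate with no mismatches.

D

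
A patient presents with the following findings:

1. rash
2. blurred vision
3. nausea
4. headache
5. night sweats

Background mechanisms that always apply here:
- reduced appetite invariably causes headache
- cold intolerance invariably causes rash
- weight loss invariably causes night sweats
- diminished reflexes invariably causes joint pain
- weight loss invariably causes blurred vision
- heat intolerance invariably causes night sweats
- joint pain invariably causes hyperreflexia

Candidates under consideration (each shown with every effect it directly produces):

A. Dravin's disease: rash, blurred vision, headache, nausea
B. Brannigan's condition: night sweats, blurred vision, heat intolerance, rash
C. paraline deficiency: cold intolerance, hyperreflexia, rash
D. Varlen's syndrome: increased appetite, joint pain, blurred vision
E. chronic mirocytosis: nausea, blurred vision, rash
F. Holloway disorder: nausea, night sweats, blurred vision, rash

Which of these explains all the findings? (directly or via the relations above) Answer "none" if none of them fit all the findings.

Per-candidate check:
(A) Dravin's disease — rash match; blurred vision match; nausea match; headache match; night sweats miss
(B) Brannigan's condition — does not account for nausea, headache
(C) paraline deficiency — does not account for blurred vision, nausea, headache, night sweats
(D) Varlen's syndrome — rash miss; blurred vision match; nausea miss; headache miss; night sweats miss
(E) chronic mirocytosis — rash match; blurred vision match; nausea match; headache miss; night sweats miss
(F) Holloway disorder — rash match; blurred vision match; nausea match; headache miss; night sweats match
Every candidate fails on at least one observation.

none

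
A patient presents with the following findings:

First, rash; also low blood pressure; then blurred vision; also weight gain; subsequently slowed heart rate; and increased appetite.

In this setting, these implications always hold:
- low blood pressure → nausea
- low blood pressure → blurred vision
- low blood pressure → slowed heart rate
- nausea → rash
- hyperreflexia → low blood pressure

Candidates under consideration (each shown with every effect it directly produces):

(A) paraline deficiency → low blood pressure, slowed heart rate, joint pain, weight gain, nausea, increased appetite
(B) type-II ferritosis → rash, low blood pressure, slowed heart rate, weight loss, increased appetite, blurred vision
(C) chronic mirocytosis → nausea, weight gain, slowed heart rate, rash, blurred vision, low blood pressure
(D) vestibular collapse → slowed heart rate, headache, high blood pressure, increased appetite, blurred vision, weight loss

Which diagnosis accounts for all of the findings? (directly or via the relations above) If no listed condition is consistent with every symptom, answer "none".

For each candidate, compare predicted effects to what was observed:
(A) paraline deficiency — rash ✓ (by nausea → rash); low blood pressure ✓; blurred vision ✓ (by low blood pressure → blurred vision); weight gain ✓; slowed heart rate ✓; increased appetite ✓
(B) type-II ferritosis — fails on weight gain (predicts weight loss, not weight gain)
(C) chronic mirocytosis — does not account for increased appetite
(D) vestibular collapse — rash ✗; low blood pressure ✗; blurred vision ✓; weight gain ✗; slowed heart rate ✓; increased appetite ✓
(A) alone accounts for all the evidence.

A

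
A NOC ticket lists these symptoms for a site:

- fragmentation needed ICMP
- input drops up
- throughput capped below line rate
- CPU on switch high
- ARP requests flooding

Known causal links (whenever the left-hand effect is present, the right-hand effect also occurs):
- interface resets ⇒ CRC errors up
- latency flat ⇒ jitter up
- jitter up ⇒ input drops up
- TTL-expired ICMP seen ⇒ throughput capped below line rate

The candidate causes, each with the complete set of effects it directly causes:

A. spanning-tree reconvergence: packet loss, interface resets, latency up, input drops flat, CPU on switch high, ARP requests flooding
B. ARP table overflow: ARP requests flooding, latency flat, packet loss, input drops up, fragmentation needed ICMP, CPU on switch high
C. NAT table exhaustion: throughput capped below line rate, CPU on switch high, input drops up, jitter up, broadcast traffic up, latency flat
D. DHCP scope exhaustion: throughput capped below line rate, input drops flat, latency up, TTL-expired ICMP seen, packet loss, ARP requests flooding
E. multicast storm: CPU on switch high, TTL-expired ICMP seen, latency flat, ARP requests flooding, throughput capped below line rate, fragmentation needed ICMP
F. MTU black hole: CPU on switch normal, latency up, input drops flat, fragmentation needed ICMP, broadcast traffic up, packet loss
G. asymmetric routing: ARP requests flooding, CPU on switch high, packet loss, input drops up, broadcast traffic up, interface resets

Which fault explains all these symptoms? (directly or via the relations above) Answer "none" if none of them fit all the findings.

Testing each hypothesis:
(A) spanning-tree reconvergence — fragmentation needed ICMP miss; input drops up miss; throughput capped below line rate miss; CPU on switch high match; ARP requests flooding match
(B) ARP table overflow — does not account for throughput capped below line rate
(C) NAT table exhaustion — does not account for fragmentation needed ICMP, ARP requests flooding
(D) DHCP scope exhaustion — fails on fragmentation needed ICMP, input drops up, CPU on switch high (predicts input drops flat, not input drops up)
(E) multicast storm — fragmentation needed ICMP match; input drops up match (through latency flat → jitter up → input drops up); throughput capped below line rate match; CPU on switch high match; ARP requests flooding match
(F) MTU black hole — fails on input drops up, throughput capped below line rate, CPU on switch high, ARP requests flooding (predicts input drops flat, not input drops up; predicts CPU on switch normal, not CPU on switch high)
(G) asymmetric routing — fragmentation needed ICMP miss; input drops up match; throughput capped below line rate miss; CPU on switch high match; ARP requests flooding match
(E) alone accounts for all the evidence.

E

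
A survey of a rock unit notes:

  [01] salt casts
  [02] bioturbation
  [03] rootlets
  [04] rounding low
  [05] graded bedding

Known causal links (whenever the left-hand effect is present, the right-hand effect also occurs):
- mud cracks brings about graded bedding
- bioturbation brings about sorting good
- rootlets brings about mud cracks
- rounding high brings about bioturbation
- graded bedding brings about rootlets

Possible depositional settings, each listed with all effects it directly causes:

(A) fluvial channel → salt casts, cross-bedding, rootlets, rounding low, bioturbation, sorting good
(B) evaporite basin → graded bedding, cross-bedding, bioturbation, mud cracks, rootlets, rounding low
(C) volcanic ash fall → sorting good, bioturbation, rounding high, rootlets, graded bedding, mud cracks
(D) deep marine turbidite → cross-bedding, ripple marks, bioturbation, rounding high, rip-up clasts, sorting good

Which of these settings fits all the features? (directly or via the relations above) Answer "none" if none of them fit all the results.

Per-candidate check:
(A) fluvial channel — salt casts match; bioturbation match; rootlets match; rounding low match; graded bedding match (by rootlets → mud cracks → graded bedding)
(B) evaporite basin — does not account for salt casts
(C) volcanic ash fall — salt casts miss; bioturbation match; rootlets match; rounding low miss; graded bedding match
(D) deep marine turbidite — salt casts miss; bioturbation match; rootlets miss; rounding low miss; graded bedding miss
Only (A) is consistent with every observation.

A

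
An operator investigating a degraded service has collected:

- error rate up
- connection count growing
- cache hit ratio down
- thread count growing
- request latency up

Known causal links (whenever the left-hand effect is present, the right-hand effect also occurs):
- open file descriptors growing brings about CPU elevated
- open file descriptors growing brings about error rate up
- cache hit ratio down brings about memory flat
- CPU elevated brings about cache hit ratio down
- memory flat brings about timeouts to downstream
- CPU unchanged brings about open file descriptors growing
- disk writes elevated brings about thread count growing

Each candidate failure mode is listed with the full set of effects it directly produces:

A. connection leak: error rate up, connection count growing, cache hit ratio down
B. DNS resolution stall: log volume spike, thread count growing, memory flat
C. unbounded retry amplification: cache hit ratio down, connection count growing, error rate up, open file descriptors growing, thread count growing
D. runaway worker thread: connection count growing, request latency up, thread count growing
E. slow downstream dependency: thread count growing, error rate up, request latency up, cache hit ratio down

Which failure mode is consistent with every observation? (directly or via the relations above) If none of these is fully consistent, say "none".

none

Per-candidate check:
(A) connection leak — error rate up match; connection count growing match; cache hit ratio down match; thread count growing miss; request latency up miss
(B) DNS resolution stall — error rate up miss; connection count growing miss; cache hit ratio down miss; thread count growing match; request latency up miss
(C) unbounded retry amplification — does not account for request latency up
(D) runaway worker thread — error rate up miss; connection count growing match; cache hit ratio down miss; thread count growing match; request latency up match
(E) slow downstream dependency — error rate up match; connection count growing miss; cache hit ratio down match; thread count growing match; request latency up match
Every candidate fails on at least one observation.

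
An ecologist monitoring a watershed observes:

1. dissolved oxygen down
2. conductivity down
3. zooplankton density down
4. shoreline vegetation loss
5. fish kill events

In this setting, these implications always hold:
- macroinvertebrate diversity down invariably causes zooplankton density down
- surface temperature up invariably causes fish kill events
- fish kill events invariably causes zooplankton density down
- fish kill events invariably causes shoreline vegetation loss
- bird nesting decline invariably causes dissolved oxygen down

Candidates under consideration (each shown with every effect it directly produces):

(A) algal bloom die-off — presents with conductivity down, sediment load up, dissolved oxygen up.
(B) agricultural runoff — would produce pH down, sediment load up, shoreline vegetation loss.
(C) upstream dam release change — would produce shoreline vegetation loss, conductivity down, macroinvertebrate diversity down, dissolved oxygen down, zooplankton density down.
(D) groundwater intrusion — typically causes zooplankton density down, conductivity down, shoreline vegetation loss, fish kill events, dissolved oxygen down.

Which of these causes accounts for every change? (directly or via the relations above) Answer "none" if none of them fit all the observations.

Testing each hypothesis:
(A) algal bloom die-off — dissolved oxygen down ✗; conductivity down ✓; zooplankton density down ✗; shoreline vegetation loss ✗; fish kill events ✗
(B) agricultural runoff — dissolved oxygen down ✗; conductivity down ✗; zooplankton density down ✗; shoreline vegetation loss ✓; fish kill events ✗
(C) upstream dam release change — dissolved oxygen down ✓; conductivity down ✓; zooplankton density down ✓; shoreline vegetation loss ✓; fish kill events ✗
(D) groundwater intrusion — dissolved oxygen down ✓; conductivity down ✓; zooplankton density down ✓; shoreline vegetation loss ✓; fish kill events ✓
Only (D) is consistent with every observation.

D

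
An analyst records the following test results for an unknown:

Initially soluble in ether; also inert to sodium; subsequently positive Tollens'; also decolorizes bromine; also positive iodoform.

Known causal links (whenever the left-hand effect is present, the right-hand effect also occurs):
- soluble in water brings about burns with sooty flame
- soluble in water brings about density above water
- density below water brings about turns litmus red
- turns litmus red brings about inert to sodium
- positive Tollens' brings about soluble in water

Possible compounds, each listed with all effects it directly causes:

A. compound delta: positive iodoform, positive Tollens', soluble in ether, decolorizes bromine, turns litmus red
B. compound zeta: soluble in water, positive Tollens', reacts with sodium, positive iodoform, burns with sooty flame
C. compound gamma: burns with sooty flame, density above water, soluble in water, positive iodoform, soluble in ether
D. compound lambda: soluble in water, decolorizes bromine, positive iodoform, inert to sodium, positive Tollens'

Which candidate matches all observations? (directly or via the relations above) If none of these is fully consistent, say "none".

For each candidate, compare predicted effects to what was observed:
(A) compound delta — soluble in ether yes; inert to sodium yes (through turns litmus red → inert to sodium); positive Tollens' yes; decolorizes bromine yes; positive iodoform yes
(B) compound zeta — soluble in ether NO; inert to sodium NO; positive Tollens' yes; decolorizes bromine NO; positive iodoform yes
(C) compound gamma — soluble in ether yes; inert to sodium NO; positive Tollens' NO; decolorizes bromine NO; positive iodoform yes
(D) compound lambda — soluble in ether NO; inert to sodium yes; positive Tollens' yes; decolorizes bromine yes; positive iodoform yes
(A) is the only candidate with no mismatches.

A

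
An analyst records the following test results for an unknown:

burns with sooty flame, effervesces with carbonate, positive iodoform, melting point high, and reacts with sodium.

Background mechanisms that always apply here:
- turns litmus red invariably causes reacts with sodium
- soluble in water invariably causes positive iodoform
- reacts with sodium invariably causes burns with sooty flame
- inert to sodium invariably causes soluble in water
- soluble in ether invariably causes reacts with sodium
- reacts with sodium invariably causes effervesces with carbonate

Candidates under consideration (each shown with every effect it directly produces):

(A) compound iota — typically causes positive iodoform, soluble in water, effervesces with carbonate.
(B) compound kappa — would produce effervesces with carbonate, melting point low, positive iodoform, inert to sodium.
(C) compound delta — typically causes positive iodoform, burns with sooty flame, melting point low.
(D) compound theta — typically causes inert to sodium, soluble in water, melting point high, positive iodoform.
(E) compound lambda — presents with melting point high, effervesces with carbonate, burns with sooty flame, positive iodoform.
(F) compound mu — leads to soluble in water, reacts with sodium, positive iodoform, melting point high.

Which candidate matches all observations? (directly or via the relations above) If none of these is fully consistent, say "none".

F

For each candidate, compare predicted effects to what was observed:
(A) compound iota — does not account for burns with sooty flame, melting point high, reacts with sodium
(B) compound kappa — burns with sooty flame NO; effervesces with carbonate yes; positive iodoform yes; melting point high NO; reacts with sodium NO
(C) compound delta — fails on effervesces with carbonate, melting point high, reacts with sodium (predicts melting point low, not melting point high)
(D) compound theta — fails on burns with sooty flame, effervesces with carbonate, reacts with sodium (predicts inert to sodium, not reacts with sodium)
(E) compound lambda — burns with sooty flame yes; effervesces with carbonate yes; positive iodoform yes; melting point high yes; reacts with sodium NO
(F) compound mu — accounts for every observation (burns with sooty flame via reacts with sodium → burns with sooty flame)
(F) is the only candidate with no mismatches.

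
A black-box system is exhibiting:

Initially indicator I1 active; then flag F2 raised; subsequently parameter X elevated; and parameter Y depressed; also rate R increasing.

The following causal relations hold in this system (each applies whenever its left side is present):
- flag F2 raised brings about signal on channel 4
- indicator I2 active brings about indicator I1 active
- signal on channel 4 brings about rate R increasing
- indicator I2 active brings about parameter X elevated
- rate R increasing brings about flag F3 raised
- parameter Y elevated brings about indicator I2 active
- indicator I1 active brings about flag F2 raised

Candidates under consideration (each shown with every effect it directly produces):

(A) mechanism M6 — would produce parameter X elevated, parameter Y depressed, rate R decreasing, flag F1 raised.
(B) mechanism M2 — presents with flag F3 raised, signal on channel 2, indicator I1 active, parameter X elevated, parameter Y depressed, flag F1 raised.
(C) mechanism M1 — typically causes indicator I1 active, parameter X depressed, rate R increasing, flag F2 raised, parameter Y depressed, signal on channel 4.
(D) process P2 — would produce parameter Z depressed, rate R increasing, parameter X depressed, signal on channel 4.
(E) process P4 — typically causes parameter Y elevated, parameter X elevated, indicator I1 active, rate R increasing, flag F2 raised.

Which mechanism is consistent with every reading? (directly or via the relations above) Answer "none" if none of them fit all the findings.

B

Per-candidate check:
(A) mechanism M6 — fails on indicator I1 active, flag F2 raised, rate R increasing (predicts rate R decreasing, not rate R increasing)
(B) mechanism M2 — indicator I1 active +; flag F2 raised + (via indicator I1 active → flag F2 raised); parameter X elevated +; parameter Y depressed +; rate R increasing + (via indicator I1 active → flag F2 raised → signal on channel 4 → rate R increasing)
(C) mechanism M1 — indicator I1 active +; flag F2 raised +; parameter X elevated -; parameter Y depressed +; rate R increasing +
(D) process P2 — indicator I1 active -; flag F2 raised -; parameter X elevated -; parameter Y depressed -; rate R increasing +
(E) process P4 — fails on parameter Y depressed (predicts parameter Y elevated, not parameter Y depressed)
Only (B) is consistent with every observation.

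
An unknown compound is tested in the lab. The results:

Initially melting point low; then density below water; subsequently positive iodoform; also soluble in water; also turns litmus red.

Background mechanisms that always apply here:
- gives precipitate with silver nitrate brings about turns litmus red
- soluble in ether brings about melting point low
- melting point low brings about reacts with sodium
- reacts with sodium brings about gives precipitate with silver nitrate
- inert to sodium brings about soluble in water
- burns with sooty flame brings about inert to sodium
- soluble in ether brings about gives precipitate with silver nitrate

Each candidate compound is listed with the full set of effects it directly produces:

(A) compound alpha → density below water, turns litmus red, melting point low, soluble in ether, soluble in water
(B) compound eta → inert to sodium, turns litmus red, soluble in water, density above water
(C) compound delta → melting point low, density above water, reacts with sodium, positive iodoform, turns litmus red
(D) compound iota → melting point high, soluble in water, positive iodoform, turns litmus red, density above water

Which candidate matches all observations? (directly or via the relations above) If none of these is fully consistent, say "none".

none

For each candidate, compare predicted effects to what was observed:
(A) compound alpha — does not account for positive iodoform
(B) compound eta — melting point low -; density below water -; positive iodoform -; soluble in water +; turns litmus red +
(C) compound delta — melting point low +; density below water -; positive iodoform +; soluble in water -; turns litmus red +
(D) compound iota — fails on melting point low, density below water (predicts melting point high, not melting point low; predicts density above water, not density below water)
Every candidate fails on at least one observation.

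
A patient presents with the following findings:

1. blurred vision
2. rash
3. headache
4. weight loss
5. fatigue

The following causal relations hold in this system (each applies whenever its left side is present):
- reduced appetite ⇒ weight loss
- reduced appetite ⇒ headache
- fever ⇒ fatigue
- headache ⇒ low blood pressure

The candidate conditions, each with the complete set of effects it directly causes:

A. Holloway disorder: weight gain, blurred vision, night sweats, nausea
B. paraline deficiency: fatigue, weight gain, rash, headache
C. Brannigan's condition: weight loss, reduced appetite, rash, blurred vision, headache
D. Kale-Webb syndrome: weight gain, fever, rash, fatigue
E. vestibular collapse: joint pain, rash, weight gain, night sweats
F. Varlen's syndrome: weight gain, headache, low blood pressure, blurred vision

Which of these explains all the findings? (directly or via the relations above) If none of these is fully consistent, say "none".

none

Checking each candidate against the observations:
(A) Holloway disorder — blurred vision yes; rash NO; headache NO; weight loss NO; fatigue NO
(B) paraline deficiency — fails on blurred vision, weight loss (predicts weight gain, not weight loss)
(C) Brannigan's condition — blurred vision yes; rash yes; headache yes; weight loss yes; fatigue NO
(D) Kale-Webb syndrome — blurred vision NO; rash yes; headache NO; weight loss NO; fatigue yes
(E) vestibular collapse — blurred vision NO; rash yes; headache NO; weight loss NO; fatigue NO
(F) Varlen's syndrome — blurred vision yes; rash NO; headache yes; weight loss NO; fatigue NO
None of the listed candidates fits everything.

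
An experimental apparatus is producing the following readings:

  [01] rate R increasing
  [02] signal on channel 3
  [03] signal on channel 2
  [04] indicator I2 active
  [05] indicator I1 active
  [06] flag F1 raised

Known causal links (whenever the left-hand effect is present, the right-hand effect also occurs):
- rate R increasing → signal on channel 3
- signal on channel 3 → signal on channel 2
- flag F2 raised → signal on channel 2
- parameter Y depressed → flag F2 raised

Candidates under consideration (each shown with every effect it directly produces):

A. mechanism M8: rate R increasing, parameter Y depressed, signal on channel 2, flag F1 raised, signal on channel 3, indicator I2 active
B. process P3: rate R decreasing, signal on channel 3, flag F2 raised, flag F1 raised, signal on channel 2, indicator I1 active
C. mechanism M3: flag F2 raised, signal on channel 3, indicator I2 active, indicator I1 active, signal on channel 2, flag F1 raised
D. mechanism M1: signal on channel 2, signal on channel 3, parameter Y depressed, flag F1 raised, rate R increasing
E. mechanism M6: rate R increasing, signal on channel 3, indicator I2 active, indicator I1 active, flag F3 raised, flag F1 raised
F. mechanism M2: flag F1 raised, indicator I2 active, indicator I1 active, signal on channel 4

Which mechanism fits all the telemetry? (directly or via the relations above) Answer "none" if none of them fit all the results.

E

For each candidate, compare predicted effects to what was observed:
(A) mechanism M8 — rate R increasing ✓; signal on channel 3 ✓; signal on channel 2 ✓; indicator I2 active ✓; indicator I1 active ✗; flag F1 raised ✓
(B) process P3 — rate R increasing ✗; signal on channel 3 ✓; signal on channel 2 ✓; indicator I2 active ✗; indicator I1 active ✓; flag F1 raised ✓
(C) mechanism M3 — rate R increasing ✗; signal on channel 3 ✓; signal on channel 2 ✓; indicator I2 active ✓; indicator I1 active ✓; flag F1 raised ✓
(D) mechanism M1 — rate R increasing ✓; signal on channel 3 ✓; signal on channel 2 ✓; indicator I2 active ✗; indicator I1 active ✗; flag F1 raised ✓
(E) mechanism M6 — rate R increasing ✓; signal on channel 3 ✓; signal on channel 2 ✓ (through signal on channel 3 → signal on channel 2); indicator I2 active ✓; indicator I1 active ✓; flag F1 raised ✓
(F) mechanism M2 — does not account for rate R increasing, signal on channel 3, signal on channel 2
(E) is the only candidate with no mismatches.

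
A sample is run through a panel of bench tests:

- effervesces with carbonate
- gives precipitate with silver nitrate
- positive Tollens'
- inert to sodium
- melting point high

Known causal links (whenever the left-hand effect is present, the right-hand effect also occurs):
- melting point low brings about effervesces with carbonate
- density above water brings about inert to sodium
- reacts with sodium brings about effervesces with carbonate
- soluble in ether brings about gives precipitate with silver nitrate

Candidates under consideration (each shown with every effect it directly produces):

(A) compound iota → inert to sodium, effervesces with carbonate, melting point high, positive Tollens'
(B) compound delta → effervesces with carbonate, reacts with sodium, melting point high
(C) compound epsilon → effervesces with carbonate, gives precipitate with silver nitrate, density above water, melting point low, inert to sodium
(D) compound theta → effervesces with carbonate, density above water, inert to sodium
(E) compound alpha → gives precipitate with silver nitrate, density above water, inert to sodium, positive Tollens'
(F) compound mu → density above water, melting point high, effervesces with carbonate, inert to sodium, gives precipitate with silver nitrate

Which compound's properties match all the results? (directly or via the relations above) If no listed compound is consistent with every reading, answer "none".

Testing each hypothesis:
(A) compound iota — does not account for gives precipitate with silver nitrate
(B) compound delta — effervesces with carbonate yes; gives precipitate with silver nitrate NO; positive Tollens' NO; inert to sodium NO; melting point high yes
(C) compound epsilon — fails on positive Tollens', melting point high (predicts melting point low, not melting point high)
(D) compound theta — effervesces with carbonate yes; gives precipitate with silver nitrate NO; positive Tollens' NO; inert to sodium yes; melting point high NO
(E) compound alpha — does not account for effervesces with carbonate, melting point high
(F) compound mu — effervesces with carbonate yes; gives precipitate with silver nitrate yes; positive Tollens' NO; inert to sodium yes; melting point high yes
None of the listed candidates fits everything.

none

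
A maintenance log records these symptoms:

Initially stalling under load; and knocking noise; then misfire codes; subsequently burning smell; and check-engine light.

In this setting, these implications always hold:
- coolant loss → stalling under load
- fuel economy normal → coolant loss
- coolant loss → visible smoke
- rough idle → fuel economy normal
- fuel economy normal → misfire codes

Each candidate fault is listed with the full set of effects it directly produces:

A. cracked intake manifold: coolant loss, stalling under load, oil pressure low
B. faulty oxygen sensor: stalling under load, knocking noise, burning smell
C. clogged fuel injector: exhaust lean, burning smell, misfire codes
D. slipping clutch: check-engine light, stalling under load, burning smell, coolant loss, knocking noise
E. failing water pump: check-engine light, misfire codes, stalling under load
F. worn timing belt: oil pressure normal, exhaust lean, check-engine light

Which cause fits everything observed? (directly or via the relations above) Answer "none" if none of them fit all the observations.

none

Testing each hypothesis:
(A) cracked intake manifold — does not account for knocking noise, misfire codes, burning smell, check-engine light
(B) faulty oxygen sensor — stalling under load +; knocking noise +; misfire codes -; burning smell +; check-engine light -
(C) clogged fuel injector — stalling under load -; knocking noise -; misfire codes +; burning smell +; check-engine light -
(D) slipping clutch — does not account for misfire codes
(E) failing water pump — does not account for knocking noise, burning smell
(F) worn timing belt — stalling under load -; knocking noise -; misfire codes -; burning smell -; check-engine light +
No candidate is consistent with all observations.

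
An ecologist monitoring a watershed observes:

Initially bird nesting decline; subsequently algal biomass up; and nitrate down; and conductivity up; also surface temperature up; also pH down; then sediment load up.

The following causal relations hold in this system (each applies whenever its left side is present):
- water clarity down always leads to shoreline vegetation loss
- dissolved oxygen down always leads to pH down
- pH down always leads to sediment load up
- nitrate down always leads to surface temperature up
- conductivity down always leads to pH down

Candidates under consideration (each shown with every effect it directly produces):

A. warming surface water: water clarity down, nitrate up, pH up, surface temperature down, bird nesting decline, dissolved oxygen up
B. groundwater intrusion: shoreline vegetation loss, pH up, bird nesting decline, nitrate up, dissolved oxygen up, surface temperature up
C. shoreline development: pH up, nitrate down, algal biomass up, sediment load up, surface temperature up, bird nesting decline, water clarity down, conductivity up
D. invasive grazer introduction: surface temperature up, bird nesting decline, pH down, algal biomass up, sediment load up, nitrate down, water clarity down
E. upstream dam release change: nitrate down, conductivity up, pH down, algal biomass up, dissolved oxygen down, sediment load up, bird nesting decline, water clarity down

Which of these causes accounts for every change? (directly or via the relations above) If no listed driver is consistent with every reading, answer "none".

Checking each candidate against the observations:
(A) warming surface water — bird nesting decline +; algal biomass up -; nitrate down -; conductivity up -; surface temperature up -; pH down -; sediment load up -
(B) groundwater intrusion — bird nesting decline +; algal biomass up -; nitrate down -; conductivity up -; surface temperature up +; pH down -; sediment load up -
(C) shoreline development — fails on pH down (predicts pH up, not pH down)
(D) invasive grazer introduction — bird nesting decline +; algal biomass up +; nitrate down +; conductivity up -; surface temperature up +; pH down +; sediment load up +
(E) upstream dam release change — bird nesting decline +; algal biomass up +; nitrate down +; conductivity up +; surface temperature up + (by nitrate down → surface temperature up); pH down +; sediment load up +
(E) is the only candidate with no mismatches.

E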